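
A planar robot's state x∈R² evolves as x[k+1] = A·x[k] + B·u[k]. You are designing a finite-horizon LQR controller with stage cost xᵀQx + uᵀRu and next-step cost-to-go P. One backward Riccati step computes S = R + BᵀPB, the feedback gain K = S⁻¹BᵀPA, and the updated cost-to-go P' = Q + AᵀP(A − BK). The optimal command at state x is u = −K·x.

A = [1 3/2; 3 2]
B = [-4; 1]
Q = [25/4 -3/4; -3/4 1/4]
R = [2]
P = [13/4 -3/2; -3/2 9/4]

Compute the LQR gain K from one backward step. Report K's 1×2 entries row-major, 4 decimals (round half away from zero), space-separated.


BᵀP = [-14.5000 8.2500]
S = R + BᵀPB = [2] + [66.2500] = [68.2500]
BᵀPA = [10.2500 -5.2500]
K = S⁻¹·BᵀPA = [0.1502 -0.0769]
A−BK = [1.6007 1.1923; 2.8498 2.0769]
AᵀP(A−BK) = [12.9606 9.4135; 9.4135 6.9087]
P' = Q + AᵀP(A−BK) = [19.2106 8.6635; 8.6635 7.1587]
tr(P') = 26.3693

0.1502 -0.0769


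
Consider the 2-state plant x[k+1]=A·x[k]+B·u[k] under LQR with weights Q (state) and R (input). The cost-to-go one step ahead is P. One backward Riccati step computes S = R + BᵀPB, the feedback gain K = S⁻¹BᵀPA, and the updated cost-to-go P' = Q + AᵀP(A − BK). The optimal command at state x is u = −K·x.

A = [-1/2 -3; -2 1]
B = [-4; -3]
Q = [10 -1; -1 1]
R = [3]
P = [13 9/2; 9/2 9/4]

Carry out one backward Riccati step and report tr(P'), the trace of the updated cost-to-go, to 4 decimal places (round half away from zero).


17.6080

BᵀP = [-65.5000 -24.7500]
S = R + BᵀPB = [3] + [336.2500] = [339.2500]
BᵀPA = [82.2500 171.7500]
K = S⁻¹·BᵀPA = [0.2424 0.5063]
A−BK = [0.4698 -0.9749; -1.2727 2.5188]
AᵀP(A−BK) = [1.3088 -1.8902; -1.8902 5.2992]
P' = Q + AᵀP(A−BK) = [11.3088 -2.8902; -2.8902 6.2992]
tr(P') = 17.6080


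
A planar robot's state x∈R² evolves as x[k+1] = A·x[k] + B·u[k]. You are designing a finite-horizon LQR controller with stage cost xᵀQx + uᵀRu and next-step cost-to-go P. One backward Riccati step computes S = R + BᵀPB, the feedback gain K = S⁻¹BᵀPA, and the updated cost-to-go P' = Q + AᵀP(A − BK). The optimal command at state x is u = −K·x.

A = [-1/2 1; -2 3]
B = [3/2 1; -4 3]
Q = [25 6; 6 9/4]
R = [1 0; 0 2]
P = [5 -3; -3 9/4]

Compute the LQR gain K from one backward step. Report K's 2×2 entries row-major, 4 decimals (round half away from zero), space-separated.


BᵀP = [19.5000 -13.5000; -4.0000 3.7500]
S = R + BᵀPB = [1 0; 0 2] + [83.2500 -21.0000; -21.0000 7.2500] = [84.2500 -21.0000; -21.0000 9.2500]
BᵀPA = [17.2500 -21.0000; -5.5000 7.2500]
K = S⁻¹·BᵀPA = [0.1302 -0.1241; -0.2989 0.5019]
A−BK = [-0.3965 0.6843; -0.5823 0.9976]
AᵀP(A−BK) = [0.3593 -0.5978; -0.5978 1.0039]
P' = Q + AᵀP(A−BK) = [25.3593 5.4022; 5.4022 3.2539]
tr(P') = 28.6132

0.1302 -0.1241 -0.2989 0.5019


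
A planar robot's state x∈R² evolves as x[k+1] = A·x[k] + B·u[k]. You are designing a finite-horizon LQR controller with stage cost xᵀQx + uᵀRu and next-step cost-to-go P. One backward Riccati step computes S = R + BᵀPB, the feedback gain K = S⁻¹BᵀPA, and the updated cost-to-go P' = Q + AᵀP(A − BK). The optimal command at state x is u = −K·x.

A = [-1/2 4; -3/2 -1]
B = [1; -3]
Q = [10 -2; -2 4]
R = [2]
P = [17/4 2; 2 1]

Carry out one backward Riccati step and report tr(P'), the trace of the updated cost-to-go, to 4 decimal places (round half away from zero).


BᵀP = [-1.7500 -1.0000]
S = R + BᵀPB = [2] + [1.2500] = [3.2500]
BᵀPA = [2.3750 -6.0000]
K = S⁻¹·BᵀPA = [0.7308 -1.8462]
A−BK = [-1.2308 5.8462; 0.6923 -6.5385]
AᵀP(A−BK) = [4.5769 -13.6154; -13.6154 41.9231]
P' = Q + AᵀP(A−BK) = [14.5769 -15.6154; -15.6154 45.9231]
tr(P') = 60.5000

60.5000


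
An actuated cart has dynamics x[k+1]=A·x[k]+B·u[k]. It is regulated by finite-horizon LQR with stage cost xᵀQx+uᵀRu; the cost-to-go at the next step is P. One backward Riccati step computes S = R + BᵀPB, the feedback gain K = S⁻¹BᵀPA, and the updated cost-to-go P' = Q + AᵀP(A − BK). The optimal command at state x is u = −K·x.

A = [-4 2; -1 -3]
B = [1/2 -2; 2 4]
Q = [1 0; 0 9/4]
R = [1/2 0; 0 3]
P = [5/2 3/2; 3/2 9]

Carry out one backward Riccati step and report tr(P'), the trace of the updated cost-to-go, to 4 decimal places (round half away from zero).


BᵀP = [4.2500 18.7500; 1.0000 33.0000]
S = R + BᵀPB = [1/2 0; 0 3] + [39.6250 66.5000; 66.5000 130.0000] = [40.1250 66.5000; 66.5000 133.0000]
BᵀPA = [-35.7500 -47.7500; -37.0000 -97.0000]
K = S⁻¹·BᵀPA = [-2.5091 0.1091; 0.9763 -0.7839]
A−BK = [-0.7928 0.3777; 0.1128 -0.0827]
AᵀP(A−BK) = [7.4249 -3.1031; -3.1031 2.1738]
P' = Q + AᵀP(A−BK) = [8.4249 -3.1031; -3.1031 4.4238]
tr(P') = 12.8488

12.8488


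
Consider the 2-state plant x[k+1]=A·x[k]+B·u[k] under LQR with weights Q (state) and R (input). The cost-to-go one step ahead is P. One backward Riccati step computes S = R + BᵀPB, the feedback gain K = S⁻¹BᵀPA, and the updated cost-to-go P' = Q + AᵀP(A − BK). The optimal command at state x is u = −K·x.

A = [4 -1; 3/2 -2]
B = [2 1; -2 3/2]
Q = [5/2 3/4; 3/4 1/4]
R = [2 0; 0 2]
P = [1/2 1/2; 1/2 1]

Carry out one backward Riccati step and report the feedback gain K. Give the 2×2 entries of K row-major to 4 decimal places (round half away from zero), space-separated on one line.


BᵀP = [0.0000 -1.0000; 1.2500 2.0000]
S = R + BᵀPB = [2 0; 0 2] + [2.0000 -1.5000; -1.5000 4.2500] = [4.0000 -1.5000; -1.5000 6.2500]
BᵀPA = [-1.5000 2.0000; 8.0000 -5.2500]
K = S⁻¹·BᵀPA = [0.1154 0.2033; 1.3077 -0.7912]
A−BK = [2.4615 -0.6154; -0.2308 -0.4066]
AᵀP(A−BK) = [5.9615 -3.1154; -3.1154 1.9396]
P' = Q + AᵀP(A−BK) = [8.4615 -2.3654; -2.3654 2.1896]
tr(P') = 10.6511

0.1154 0.2033 1.3077 -0.7912


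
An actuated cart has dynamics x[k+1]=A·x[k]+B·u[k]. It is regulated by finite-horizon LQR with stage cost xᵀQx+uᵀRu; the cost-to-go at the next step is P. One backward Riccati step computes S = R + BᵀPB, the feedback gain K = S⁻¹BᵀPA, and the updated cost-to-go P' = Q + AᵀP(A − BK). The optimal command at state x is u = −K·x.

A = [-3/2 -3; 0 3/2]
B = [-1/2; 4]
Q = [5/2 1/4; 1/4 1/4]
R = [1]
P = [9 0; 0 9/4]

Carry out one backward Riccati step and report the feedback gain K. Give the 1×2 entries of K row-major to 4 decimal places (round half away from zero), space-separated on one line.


0.1720 0.6879

BᵀP = [-4.5000 9.0000]
S = R + BᵀPB = [1] + [38.2500] = [39.2500]
BᵀPA = [6.7500 27.0000]
K = S⁻¹·BᵀPA = [0.1720 0.6879]
A−BK = [-1.4140 -2.6561; -0.6879 -1.2516]
AᵀP(A−BK) = [19.0892 35.8567; 35.8567 67.4893]
P' = Q + AᵀP(A−BK) = [21.5892 36.1067; 36.1067 67.7393]
tr(P') = 89.3284


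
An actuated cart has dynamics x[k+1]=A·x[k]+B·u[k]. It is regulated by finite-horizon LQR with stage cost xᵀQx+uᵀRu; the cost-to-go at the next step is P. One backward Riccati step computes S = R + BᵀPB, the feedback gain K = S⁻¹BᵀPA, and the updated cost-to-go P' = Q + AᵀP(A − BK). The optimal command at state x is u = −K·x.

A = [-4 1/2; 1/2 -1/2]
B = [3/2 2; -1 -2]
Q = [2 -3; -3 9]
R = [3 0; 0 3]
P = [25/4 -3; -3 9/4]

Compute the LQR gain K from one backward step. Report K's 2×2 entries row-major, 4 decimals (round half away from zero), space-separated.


BᵀP = [12.3750 -6.7500; 18.5000 -10.5000]
S = R + BᵀPB = [3 0; 0 3] + [25.3125 38.2500; 38.2500 58.0000] = [28.3125 38.2500; 38.2500 61.0000]
BᵀPA = [-52.8750 9.5625; -79.2500 14.5000]
K = S⁻¹·BᵀPA = [-0.7351 0.1087; -0.8382 0.1696]
A−BK = [-1.2209 -0.0021; -1.9116 -0.0522]
AᵀP(A−BK) = [7.2639 -0.6287; -0.6287 0.1272]
P' = Q + AᵀP(A−BK) = [9.2639 -3.6287; -3.6287 9.1272]
tr(P') = 18.3911

-0.7351 0.1087 -0.8382 0.1696


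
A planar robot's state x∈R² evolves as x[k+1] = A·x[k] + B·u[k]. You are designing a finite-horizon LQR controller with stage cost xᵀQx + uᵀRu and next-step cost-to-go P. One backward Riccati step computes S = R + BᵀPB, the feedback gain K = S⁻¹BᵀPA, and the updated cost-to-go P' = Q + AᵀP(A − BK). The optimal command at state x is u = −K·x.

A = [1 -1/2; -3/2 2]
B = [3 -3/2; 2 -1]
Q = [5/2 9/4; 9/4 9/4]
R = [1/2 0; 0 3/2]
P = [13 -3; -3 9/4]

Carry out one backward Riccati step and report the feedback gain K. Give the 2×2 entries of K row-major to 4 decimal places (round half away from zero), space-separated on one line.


BᵀP = [33.0000 -4.5000; -16.5000 2.2500]
S = R + BᵀPB = [1/2 0; 0 3/2] + [90.0000 -45.0000; -45.0000 22.5000] = [90.5000 -45.0000; -45.0000 24.0000]
BᵀPA = [39.7500 -25.5000; -19.8750 12.7500]
K = S⁻¹·BᵀPA = [0.4056 -0.2602; -0.0676 0.0434]
A−BK = [-0.3182 0.3457; -2.3788 2.5638]
AᵀP(A−BK) = [9.5958 -10.2950; -10.2950 11.0619]
P' = Q + AᵀP(A−BK) = [12.0958 -8.0450; -8.0450 13.3119]
tr(P') = 25.4077

0.4056 -0.2602 -0.0676 0.0434


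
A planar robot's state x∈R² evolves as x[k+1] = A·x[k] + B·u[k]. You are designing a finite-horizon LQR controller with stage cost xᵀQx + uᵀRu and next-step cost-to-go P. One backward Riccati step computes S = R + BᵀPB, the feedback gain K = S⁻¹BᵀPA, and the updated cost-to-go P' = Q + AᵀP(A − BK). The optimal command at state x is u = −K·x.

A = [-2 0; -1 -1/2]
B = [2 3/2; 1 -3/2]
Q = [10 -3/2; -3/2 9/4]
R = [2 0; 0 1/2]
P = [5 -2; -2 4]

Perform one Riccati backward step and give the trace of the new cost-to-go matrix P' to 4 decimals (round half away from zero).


14.0150

BᵀP = [8.0000 0.0000; 10.5000 -9.0000]
S = R + BᵀPB = [2 0; 0 1/2] + [16.0000 12.0000; 12.0000 29.2500] = [18.0000 12.0000; 12.0000 29.7500]
BᵀPA = [-16.0000 0.0000; -12.0000 4.5000]
K = S⁻¹·BᵀPA = [-0.8480 -0.1379; -0.0613 0.2069]
A−BK = [-0.2120 -0.0345; -0.2439 -0.0517]
AᵀP(A−BK) = [1.6960 0.2759; 0.2759 0.0690]
P' = Q + AᵀP(A−BK) = [11.6960 -1.2241; -1.2241 2.3190]
tr(P') = 14.0150


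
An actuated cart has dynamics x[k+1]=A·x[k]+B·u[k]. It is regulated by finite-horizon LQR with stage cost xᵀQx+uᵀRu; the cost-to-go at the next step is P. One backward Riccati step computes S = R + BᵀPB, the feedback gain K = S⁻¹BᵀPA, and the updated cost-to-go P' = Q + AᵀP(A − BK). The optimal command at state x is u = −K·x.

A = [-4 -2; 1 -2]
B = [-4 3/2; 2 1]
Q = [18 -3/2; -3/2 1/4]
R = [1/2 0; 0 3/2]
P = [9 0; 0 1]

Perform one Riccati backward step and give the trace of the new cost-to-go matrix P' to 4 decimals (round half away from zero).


21.8672

BᵀP = [-36.0000 2.0000; 13.5000 1.0000]
S = R + BᵀPB = [1/2 0; 0 3/2] + [148.0000 -52.0000; -52.0000 21.2500] = [148.5000 -52.0000; -52.0000 22.7500]
BᵀPA = [146.0000 68.0000; -53.0000 -29.0000]
K = S⁻¹·BᵀPA = [0.8386 0.0578; -0.4130 -1.1425]
A−BK = [-0.0263 -0.0549; -0.2641 -0.9731]
AᵀP(A−BK) = [0.6834 1.0020; 1.0020 2.9338]
P' = Q + AᵀP(A−BK) = [18.6834 -0.4980; -0.4980 3.1838]
tr(P') = 21.8672


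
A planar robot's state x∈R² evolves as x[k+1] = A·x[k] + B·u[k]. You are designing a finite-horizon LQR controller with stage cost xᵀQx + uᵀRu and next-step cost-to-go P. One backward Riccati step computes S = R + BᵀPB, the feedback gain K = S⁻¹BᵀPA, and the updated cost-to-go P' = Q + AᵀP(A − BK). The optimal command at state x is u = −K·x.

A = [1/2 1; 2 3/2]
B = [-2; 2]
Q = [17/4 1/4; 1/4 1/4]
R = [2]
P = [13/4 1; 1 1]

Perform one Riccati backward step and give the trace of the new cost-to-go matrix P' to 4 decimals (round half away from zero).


BᵀP = [-4.5000 0.0000]
S = R + BᵀPB = [2] + [9.0000] = [11.0000]
BᵀPA = [-2.2500 -4.5000]
K = S⁻¹·BᵀPA = [-0.2045 -0.4091]
A−BK = [0.0909 0.1818; 2.4091 2.3182]
AᵀP(A−BK) = [6.3523 6.4545; 6.4545 6.6591]
P' = Q + AᵀP(A−BK) = [10.6023 6.7045; 6.7045 6.9091]
tr(P') = 17.5114

17.5114


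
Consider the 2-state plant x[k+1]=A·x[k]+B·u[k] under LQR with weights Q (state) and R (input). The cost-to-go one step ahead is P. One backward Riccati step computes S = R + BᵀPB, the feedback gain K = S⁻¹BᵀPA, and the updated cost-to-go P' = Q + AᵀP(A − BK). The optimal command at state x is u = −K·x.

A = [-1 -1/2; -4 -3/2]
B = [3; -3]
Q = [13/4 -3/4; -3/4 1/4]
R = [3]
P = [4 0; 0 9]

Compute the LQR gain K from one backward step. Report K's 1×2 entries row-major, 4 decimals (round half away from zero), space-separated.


BᵀP = [12.0000 -27.0000]
S = R + BᵀPB = [3] + [117.0000] = [120.0000]
BᵀPA = [96.0000 34.5000]
K = S⁻¹·BᵀPA = [0.8000 0.2875]
A−BK = [-3.4000 -1.3625; -1.6000 -0.6375]
AᵀP(A−BK) = [71.2000 28.4000; 28.4000 11.3313]
P' = Q + AᵀP(A−BK) = [74.4500 27.6500; 27.6500 11.5813]
tr(P') = 86.0313

0.8000 0.2875


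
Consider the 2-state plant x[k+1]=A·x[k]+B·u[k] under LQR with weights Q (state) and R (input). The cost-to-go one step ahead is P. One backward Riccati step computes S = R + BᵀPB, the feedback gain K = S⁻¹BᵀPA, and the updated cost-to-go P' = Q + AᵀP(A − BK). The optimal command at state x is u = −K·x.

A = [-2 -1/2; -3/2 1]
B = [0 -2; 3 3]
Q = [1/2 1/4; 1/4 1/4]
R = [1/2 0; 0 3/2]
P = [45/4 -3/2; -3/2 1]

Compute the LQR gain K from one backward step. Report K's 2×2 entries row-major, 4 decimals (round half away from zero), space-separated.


-1.2806 0.0932 0.9259 0.2425

BᵀP = [-4.5000 3.0000; -27.0000 6.0000]
S = R + BᵀPB = [1/2 0; 0 3/2] + [9.0000 18.0000; 18.0000 72.0000] = [9.5000 18.0000; 18.0000 73.5000]
BᵀPA = [4.5000 5.2500; 45.0000 19.5000]
K = S⁻¹·BᵀPA = [-1.2806 0.0932; 0.9259 0.2425]
A−BK = [-0.1483 -0.0150; -0.4359 -0.0070]
AᵀP(A−BK) = [2.3492 0.2938; 0.2938 0.0948]
P' = Q + AᵀP(A−BK) = [2.8492 0.5438; 0.5438 0.3448]
tr(P') = 3.1940


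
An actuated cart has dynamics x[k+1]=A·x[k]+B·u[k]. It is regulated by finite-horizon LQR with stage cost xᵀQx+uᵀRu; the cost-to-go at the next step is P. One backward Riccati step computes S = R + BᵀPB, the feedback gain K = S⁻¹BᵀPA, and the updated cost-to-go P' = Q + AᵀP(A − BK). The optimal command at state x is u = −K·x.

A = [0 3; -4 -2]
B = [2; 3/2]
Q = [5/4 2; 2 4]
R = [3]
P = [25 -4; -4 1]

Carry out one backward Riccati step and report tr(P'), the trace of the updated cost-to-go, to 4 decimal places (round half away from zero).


BᵀP = [44.0000 -6.5000]
S = R + BᵀPB = [3] + [78.2500] = [81.2500]
BᵀPA = [26.0000 145.0000]
K = S⁻¹·BᵀPA = [0.3200 1.7846]
A−BK = [-0.6400 -0.5692; -4.4800 -4.6769]
AᵀP(A−BK) = [7.6800 9.6000; 9.6000 18.2308]
P' = Q + AᵀP(A−BK) = [8.9300 11.6000; 11.6000 22.2308]
tr(P') = 31.1608

31.1608


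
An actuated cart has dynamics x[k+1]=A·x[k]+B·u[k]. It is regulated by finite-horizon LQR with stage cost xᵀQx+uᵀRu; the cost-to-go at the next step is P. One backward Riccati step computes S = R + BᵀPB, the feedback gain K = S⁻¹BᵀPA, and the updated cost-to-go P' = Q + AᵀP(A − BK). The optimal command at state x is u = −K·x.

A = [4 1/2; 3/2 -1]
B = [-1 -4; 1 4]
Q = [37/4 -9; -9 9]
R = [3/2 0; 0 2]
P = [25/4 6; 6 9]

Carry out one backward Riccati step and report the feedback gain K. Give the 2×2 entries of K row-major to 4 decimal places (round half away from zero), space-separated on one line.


BᵀP = [-0.2500 3.0000; -1.0000 12.0000]
S = R + BᵀPB = [3/2 0; 0 2] + [3.2500 13.0000; 13.0000 52.0000] = [4.7500 13.0000; 13.0000 54.0000]
BᵀPA = [3.5000 -3.1250; 14.0000 -12.5000]
K = S⁻¹·BᵀPA = [0.0800 -0.0714; 0.2400 -0.2143]
A−BK = [5.0400 -0.4286; 0.4600 -0.0714]
AᵀP(A−BK) = [188.6100 -17.2500; -17.2500 1.6607]
P' = Q + AᵀP(A−BK) = [197.8600 -26.2500; -26.2500 10.6607]
tr(P') = 208.5207

0.0800 -0.0714 0.2400 -0.2143


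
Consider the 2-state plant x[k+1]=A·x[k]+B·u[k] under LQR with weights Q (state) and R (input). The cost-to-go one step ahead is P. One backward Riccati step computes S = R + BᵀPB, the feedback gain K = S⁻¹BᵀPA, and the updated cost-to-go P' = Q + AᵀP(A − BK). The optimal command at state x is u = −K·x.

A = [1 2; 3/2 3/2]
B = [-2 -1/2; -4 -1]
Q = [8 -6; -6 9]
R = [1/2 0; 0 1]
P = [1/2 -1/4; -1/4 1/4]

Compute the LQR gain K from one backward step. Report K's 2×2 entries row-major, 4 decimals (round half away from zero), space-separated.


-0.2927 -0.2927 -0.0366 -0.0366

BᵀP = [0.0000 -0.5000; 0.0000 -0.1250]
S = R + BᵀPB = [1/2 0; 0 1] + [2.0000 0.5000; 0.5000 0.1250] = [2.5000 0.5000; 0.5000 1.1250]
BᵀPA = [-0.7500 -0.7500; -0.1875 -0.1875]
K = S⁻¹·BᵀPA = [-0.2927 -0.2927; -0.0366 -0.0366]
A−BK = [0.3963 1.3963; 0.2927 0.2927]
AᵀP(A−BK) = [0.0861 0.2111; 0.2111 0.8361]
P' = Q + AᵀP(A−BK) = [8.0861 -5.7889; -5.7889 9.8361]
tr(P') = 17.9223


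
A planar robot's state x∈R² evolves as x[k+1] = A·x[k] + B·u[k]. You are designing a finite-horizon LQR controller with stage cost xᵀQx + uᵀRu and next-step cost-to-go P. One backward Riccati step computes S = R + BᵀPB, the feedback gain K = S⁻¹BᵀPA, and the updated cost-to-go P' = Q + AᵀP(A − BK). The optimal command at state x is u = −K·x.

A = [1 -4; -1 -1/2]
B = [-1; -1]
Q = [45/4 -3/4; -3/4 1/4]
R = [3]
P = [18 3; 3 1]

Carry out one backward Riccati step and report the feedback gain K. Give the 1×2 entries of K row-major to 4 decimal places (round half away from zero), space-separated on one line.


BᵀP = [-21.0000 -4.0000]
S = R + BᵀPB = [3] + [25.0000] = [28.0000]
BᵀPA = [-17.0000 86.0000]
K = S⁻¹·BᵀPA = [-0.6071 3.0714]
A−BK = [0.3929 -0.9286; -1.6071 2.5714]
AᵀP(A−BK) = [2.6786 -8.7857; -8.7857 36.1071]
P' = Q + AᵀP(A−BK) = [13.9286 -9.5357; -9.5357 36.3571]
tr(P') = 50.2857

-0.6071 3.0714


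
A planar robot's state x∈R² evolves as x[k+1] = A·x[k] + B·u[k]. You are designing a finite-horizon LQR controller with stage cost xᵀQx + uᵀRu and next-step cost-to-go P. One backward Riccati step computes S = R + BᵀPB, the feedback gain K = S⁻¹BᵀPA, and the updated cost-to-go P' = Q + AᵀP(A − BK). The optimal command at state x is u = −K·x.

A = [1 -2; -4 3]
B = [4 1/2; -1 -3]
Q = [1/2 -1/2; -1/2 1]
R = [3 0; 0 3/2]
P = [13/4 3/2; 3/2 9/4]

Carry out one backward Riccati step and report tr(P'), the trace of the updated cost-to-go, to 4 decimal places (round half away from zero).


5.2886

BᵀP = [11.5000 3.7500; -2.8750 -6.0000]
S = R + BᵀPB = [3 0; 0 3/2] + [42.2500 -5.5000; -5.5000 16.5625] = [45.2500 -5.5000; -5.5000 18.0625]
BᵀPA = [-3.5000 -11.7500; 21.1250 -12.2500]
K = S⁻¹·BᵀPA = [0.0673 -0.3552; 1.1900 -0.7864]
A−BK = [0.1358 -0.1858; -0.3626 0.2856]
AᵀP(A−BK) = [2.3459 -1.6312; -1.6312 1.4427]
P' = Q + AᵀP(A−BK) = [2.8459 -2.1312; -2.1312 2.4427]
tr(P') = 5.2886


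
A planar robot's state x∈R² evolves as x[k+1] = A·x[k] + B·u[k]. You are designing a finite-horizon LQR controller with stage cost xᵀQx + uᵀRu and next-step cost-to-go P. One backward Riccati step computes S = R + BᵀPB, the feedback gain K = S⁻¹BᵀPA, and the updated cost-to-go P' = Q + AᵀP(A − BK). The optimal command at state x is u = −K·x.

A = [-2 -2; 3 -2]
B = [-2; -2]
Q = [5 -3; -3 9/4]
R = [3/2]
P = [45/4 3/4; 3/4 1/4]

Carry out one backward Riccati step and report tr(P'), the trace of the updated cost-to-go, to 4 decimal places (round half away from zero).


13.9860

BᵀP = [-24.0000 -2.0000]
S = R + BᵀPB = [3/2] + [52.0000] = [53.5000]
BᵀPA = [42.0000 52.0000]
K = S⁻¹·BᵀPA = [0.7850 0.9720]
A−BK = [-0.4299 -0.0561; 4.5701 -0.0561]
AᵀP(A−BK) = [5.2780 1.1776; 1.1776 1.4579]
P' = Q + AᵀP(A−BK) = [10.2780 -1.8224; -1.8224 3.7079]
tr(P') = 13.9860


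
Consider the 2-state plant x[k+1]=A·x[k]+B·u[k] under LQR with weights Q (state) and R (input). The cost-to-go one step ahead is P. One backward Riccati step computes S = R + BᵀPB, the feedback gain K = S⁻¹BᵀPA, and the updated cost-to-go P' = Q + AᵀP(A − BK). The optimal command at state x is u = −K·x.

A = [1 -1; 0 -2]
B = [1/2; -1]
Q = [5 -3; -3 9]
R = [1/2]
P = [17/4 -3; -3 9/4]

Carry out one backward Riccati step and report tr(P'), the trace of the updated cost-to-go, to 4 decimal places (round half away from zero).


BᵀP = [5.1250 -3.7500]
S = R + BᵀPB = [1/2] + [6.3125] = [6.8125]
BᵀPA = [5.1250 2.3750]
K = S⁻¹·BᵀPA = [0.7523 0.3486]
A−BK = [0.6239 -1.1743; 0.7523 -1.6514]
AᵀP(A−BK) = [0.3945 -0.0367; -0.0367 0.4220]
P' = Q + AᵀP(A−BK) = [5.3945 -3.0367; -3.0367 9.4220]
tr(P') = 14.8165

14.8165


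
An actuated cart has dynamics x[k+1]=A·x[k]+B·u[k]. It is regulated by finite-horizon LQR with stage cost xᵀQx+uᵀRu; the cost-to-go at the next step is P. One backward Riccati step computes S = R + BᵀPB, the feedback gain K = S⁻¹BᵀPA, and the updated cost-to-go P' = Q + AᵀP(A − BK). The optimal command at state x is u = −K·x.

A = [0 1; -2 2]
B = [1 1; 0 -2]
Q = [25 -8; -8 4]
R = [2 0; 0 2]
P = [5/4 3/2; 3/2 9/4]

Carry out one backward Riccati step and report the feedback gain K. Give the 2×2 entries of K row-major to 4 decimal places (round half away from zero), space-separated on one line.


BᵀP = [1.2500 1.5000; -1.7500 -3.0000]
S = R + BᵀPB = [2 0; 0 2] + [1.2500 -1.7500; -1.7500 4.2500] = [3.2500 -1.7500; -1.7500 6.2500]
BᵀPA = [-3.0000 4.2500; 6.0000 -7.7500]
K = S⁻¹·BᵀPA = [-0.4783 0.7536; 0.8261 -1.0290]
A−BK = [-0.3478 1.2754; -0.3478 -0.0580]
AᵀP(A−BK) = [2.6087 -3.5652; -3.5652 5.0725]
P' = Q + AᵀP(A−BK) = [27.6087 -11.5652; -11.5652 9.0725]
tr(P') = 36.6812

-0.4783 0.7536 0.8261 -1.0290


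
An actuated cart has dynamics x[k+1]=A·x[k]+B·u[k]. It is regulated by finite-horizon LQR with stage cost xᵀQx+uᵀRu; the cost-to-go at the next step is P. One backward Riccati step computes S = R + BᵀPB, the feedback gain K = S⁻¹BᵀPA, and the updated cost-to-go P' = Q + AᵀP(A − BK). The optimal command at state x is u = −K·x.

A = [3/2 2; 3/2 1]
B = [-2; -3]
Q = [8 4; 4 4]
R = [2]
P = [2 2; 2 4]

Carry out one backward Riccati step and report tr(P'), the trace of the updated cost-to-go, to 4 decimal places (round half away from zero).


BᵀP = [-10.0000 -16.0000]
S = R + BᵀPB = [2] + [68.0000] = [70.0000]
BᵀPA = [-39.0000 -36.0000]
K = S⁻¹·BᵀPA = [-0.5571 -0.5143]
A−BK = [0.3857 0.9714; -0.1714 -0.5429]
AᵀP(A−BK) = [0.7714 0.9429; 0.9429 1.4857]
P' = Q + AᵀP(A−BK) = [8.7714 4.9429; 4.9429 5.4857]
tr(P') = 14.2571

14.2571


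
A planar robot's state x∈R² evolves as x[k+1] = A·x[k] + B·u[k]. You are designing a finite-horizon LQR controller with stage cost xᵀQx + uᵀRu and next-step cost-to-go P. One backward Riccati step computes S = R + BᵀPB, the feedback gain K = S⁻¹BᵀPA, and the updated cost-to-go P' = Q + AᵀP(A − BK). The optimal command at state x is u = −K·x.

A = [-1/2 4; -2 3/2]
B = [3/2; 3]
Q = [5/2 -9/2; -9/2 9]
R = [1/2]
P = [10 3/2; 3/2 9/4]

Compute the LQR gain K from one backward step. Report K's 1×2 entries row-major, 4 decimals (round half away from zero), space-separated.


-0.4890 1.6123

BᵀP = [19.5000 9.0000]
S = R + BᵀPB = [1/2] + [56.2500] = [56.7500]
BᵀPA = [-27.7500 91.5000]
K = S⁻¹·BᵀPA = [-0.4890 1.6123]
A−BK = [0.2335 1.5815; -0.5330 -3.3370]
AᵀP(A−BK) = [0.9306 4.8673; 4.8673 35.5339]
P' = Q + AᵀP(A−BK) = [3.4306 0.3673; 0.3673 44.5339]
tr(P') = 47.9645


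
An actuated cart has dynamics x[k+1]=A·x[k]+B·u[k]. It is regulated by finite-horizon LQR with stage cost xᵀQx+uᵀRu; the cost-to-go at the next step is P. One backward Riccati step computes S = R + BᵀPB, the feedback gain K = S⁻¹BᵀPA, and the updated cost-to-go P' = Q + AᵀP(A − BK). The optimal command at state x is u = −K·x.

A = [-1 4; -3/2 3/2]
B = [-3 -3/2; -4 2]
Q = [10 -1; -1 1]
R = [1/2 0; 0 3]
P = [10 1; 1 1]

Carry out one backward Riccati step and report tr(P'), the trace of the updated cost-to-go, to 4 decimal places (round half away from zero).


BᵀP = [-34.0000 -7.0000; -13.0000 0.5000]
S = R + BᵀPB = [1/2 0; 0 3] + [130.0000 37.0000; 37.0000 20.5000] = [130.5000 37.0000; 37.0000 23.5000]
BᵀPA = [44.5000 -146.5000; 12.2500 -51.2500]
K = S⁻¹·BᵀPA = [0.3490 -0.9109; -0.0282 -0.7466]
A−BK = [0.0047 0.1473; -0.0476 -0.6503]
AᵀP(A−BK) = [0.0653 -0.0680; -0.0680 2.5357]
P' = Q + AᵀP(A−BK) = [10.0653 -1.0680; -1.0680 3.5357]
tr(P') = 13.6010

13.6010


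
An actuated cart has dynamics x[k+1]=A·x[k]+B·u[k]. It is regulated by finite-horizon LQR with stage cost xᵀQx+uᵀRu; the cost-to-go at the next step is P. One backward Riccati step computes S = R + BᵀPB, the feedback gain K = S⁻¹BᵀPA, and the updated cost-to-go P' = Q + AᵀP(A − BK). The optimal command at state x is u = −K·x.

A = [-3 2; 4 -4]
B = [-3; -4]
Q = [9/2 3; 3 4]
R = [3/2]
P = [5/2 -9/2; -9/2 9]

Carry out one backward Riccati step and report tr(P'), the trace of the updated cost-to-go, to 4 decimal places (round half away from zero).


57.6125

BᵀP = [10.5000 -22.5000]
S = R + BᵀPB = [3/2] + [58.5000] = [60.0000]
BᵀPA = [-121.5000 111.0000]
K = S⁻¹·BᵀPA = [-2.0250 1.8500]
A−BK = [-9.0750 7.5500; -4.1000 3.4000]
AᵀP(A−BK) = [28.4625 -24.2250; -24.2250 20.6500]
P' = Q + AᵀP(A−BK) = [32.9625 -21.2250; -21.2250 24.6500]
tr(P') = 57.6125


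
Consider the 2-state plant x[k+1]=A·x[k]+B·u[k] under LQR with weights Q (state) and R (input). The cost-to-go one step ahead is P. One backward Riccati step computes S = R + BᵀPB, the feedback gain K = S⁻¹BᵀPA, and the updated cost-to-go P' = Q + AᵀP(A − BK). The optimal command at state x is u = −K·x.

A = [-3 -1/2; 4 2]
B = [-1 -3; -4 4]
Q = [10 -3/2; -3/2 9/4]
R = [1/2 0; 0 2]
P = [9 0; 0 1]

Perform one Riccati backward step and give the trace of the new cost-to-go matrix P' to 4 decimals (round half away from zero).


BᵀP = [-9.0000 -4.0000; -27.0000 4.0000]
S = R + BᵀPB = [1/2 0; 0 2] + [25.0000 11.0000; 11.0000 97.0000] = [25.5000 11.0000; 11.0000 99.0000]
BᵀPA = [11.0000 -3.5000; 97.0000 21.5000]
K = S⁻¹·BᵀPA = [0.0092 -0.2426; 0.9788 0.2441]
A−BK = [-0.0545 -0.0102; 0.1215 0.0533]
AᵀP(A−BK) = [1.9576 0.4882; 0.4882 0.1524]
P' = Q + AᵀP(A−BK) = [11.9576 -1.0118; -1.0118 2.4024]
tr(P') = 14.3599

14.3599


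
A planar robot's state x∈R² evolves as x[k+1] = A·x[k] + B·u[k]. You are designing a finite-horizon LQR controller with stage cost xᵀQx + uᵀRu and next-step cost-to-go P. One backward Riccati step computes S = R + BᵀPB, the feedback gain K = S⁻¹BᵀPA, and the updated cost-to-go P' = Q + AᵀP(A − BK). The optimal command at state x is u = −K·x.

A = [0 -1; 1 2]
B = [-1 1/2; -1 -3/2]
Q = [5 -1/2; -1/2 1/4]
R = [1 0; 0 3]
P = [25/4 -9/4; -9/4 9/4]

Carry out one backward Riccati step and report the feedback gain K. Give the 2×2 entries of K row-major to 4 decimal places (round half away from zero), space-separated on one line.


BᵀP = [-4.0000 0.0000; 6.5000 -4.5000]
S = R + BᵀPB = [1 0; 0 3] + [4.0000 -2.0000; -2.0000 10.0000] = [5.0000 -2.0000; -2.0000 13.0000]
BᵀPA = [0.0000 4.0000; -4.5000 -15.5000]
K = S⁻¹·BᵀPA = [-0.1475 0.3443; -0.3689 -1.1393]
A−BK = [0.0369 -0.0861; 0.2992 0.6352]
AᵀP(A−BK) = [0.5902 1.6230; 1.6230 5.2131]
P' = Q + AᵀP(A−BK) = [5.5902 1.1230; 1.1230 5.4631]
tr(P') = 11.0533

-0.1475 0.3443 -0.3689 -1.1393


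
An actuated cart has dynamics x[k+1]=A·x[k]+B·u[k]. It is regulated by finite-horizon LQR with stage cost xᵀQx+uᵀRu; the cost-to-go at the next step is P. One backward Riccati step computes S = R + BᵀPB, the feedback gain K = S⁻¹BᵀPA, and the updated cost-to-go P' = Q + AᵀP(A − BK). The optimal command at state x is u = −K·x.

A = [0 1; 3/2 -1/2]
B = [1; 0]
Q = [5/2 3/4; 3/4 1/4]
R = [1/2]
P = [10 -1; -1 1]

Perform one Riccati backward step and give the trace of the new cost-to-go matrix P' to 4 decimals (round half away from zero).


BᵀP = [10.0000 -1.0000]
S = R + BᵀPB = [1/2] + [10.0000] = [10.5000]
BᵀPA = [-1.5000 10.5000]
K = S⁻¹·BᵀPA = [-0.1429 1.0000]
A−BK = [0.1429 0.0000; 1.5000 -0.5000]
AᵀP(A−BK) = [2.0357 -0.7500; -0.7500 0.7500]
P' = Q + AᵀP(A−BK) = [4.5357 0.0000; 0.0000 1.0000]
tr(P') = 5.5357

5.5357


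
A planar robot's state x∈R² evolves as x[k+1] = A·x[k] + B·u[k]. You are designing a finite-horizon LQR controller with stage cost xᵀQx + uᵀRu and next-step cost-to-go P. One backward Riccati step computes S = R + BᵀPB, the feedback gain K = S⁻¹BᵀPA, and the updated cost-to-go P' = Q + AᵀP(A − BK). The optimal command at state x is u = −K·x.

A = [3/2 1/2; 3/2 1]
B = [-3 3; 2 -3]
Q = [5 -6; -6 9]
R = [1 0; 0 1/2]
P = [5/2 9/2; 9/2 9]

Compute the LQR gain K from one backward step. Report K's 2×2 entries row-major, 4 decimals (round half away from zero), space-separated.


BᵀP = [1.5000 4.5000; -6.0000 -13.5000]
S = R + BᵀPB = [1 0; 0 1/2] + [4.5000 -9.0000; -9.0000 22.5000] = [5.5000 -9.0000; -9.0000 23.0000]
BᵀPA = [9.0000 5.2500; -29.2500 -16.5000]
K = S⁻¹·BᵀPA = [-1.2363 -0.6099; -1.7555 -0.9560]
A−BK = [3.0577 1.5385; -1.2940 -0.6484]
AᵀP(A−BK) = [5.9032 3.0247; 3.0247 1.5522]
P' = Q + AᵀP(A−BK) = [10.9032 -2.9753; -2.9753 10.5522]
tr(P') = 21.4554

-1.2363 -0.6099 -1.7555 -0.9560


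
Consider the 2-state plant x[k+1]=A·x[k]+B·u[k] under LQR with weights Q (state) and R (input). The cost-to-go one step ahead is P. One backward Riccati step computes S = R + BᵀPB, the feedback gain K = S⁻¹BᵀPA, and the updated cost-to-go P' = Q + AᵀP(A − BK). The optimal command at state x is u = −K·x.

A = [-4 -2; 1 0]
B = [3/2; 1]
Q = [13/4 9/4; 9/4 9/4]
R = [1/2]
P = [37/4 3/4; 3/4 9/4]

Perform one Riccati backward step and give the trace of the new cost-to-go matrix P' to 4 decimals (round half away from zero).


BᵀP = [14.6250 3.3750]
S = R + BᵀPB = [1/2] + [25.3125] = [25.8125]
BᵀPA = [-55.1250 -29.2500]
K = S⁻¹·BᵀPA = [-2.1356 -1.1332]
A−BK = [-0.7966 -0.3002; 3.1356 1.1332]
AᵀP(A−BK) = [26.5254 10.0339; 10.0339 3.8547]
P' = Q + AᵀP(A−BK) = [29.7754 12.2839; 12.2839 6.1047]
tr(P') = 35.8801

35.8801


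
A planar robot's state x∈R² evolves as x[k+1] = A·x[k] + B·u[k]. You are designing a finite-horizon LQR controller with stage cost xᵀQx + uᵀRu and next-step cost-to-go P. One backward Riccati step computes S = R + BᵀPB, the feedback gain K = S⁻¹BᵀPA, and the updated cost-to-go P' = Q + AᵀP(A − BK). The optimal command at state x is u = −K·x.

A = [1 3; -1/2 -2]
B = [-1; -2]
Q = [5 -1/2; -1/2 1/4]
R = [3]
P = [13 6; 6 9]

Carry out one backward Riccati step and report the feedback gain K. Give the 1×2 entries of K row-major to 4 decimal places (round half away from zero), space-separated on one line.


-0.1711 -0.3553

BᵀP = [-25.0000 -24.0000]
S = R + BᵀPB = [3] + [73.0000] = [76.0000]
BᵀPA = [-13.0000 -27.0000]
K = S⁻¹·BᵀPA = [-0.1711 -0.3553]
A−BK = [0.8289 2.6447; -0.8421 -2.7105]
AᵀP(A−BK) = [7.0263 22.3816; 22.3816 71.4079]
P' = Q + AᵀP(A−BK) = [12.0263 21.8816; 21.8816 71.6579]
tr(P') = 83.6842


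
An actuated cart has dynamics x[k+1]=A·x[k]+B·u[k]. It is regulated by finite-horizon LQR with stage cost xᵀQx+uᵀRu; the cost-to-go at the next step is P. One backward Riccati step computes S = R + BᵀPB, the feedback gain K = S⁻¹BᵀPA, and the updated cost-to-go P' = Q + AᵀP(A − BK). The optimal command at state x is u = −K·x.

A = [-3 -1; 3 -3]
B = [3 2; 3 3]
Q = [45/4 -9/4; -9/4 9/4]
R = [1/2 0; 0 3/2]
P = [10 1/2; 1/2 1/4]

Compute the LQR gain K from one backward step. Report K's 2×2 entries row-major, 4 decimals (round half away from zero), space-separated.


BᵀP = [31.5000 2.2500; 21.5000 1.7500]
S = R + BᵀPB = [1/2 0; 0 3/2] + [101.2500 69.7500; 69.7500 48.2500] = [101.7500 69.7500; 69.7500 49.7500]
BᵀPA = [-87.7500 -38.2500; -59.2500 -26.7500]
K = S⁻¹·BᵀPA = [-1.1821 -0.1885; 0.4664 -0.2735]
A−BK = [-0.3864 0.1123; 5.1472 -1.6142]
AᵀP(A−BK) = [7.1526 -1.9902; -1.9902 0.7262]
P' = Q + AᵀP(A−BK) = [18.4026 -4.2402; -4.2402 2.9762]
tr(P') = 21.3788

-1.1821 -0.1885 0.4664 -0.2735


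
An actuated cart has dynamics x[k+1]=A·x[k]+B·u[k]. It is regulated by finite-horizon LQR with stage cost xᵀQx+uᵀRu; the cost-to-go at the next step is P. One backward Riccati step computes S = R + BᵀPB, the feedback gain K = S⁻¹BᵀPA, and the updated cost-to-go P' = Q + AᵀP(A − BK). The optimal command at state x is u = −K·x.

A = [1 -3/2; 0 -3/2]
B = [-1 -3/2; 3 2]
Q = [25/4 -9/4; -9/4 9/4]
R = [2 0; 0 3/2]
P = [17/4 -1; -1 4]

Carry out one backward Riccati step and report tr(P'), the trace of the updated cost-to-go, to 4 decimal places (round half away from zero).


17.6080

BᵀP = [-7.2500 13.0000; -8.3750 9.5000]
S = R + BᵀPB = [2 0; 0 3/2] + [46.2500 36.8750; 36.8750 31.5625] = [48.2500 36.8750; 36.8750 33.0625]
BᵀPA = [-7.2500 -8.6250; -8.3750 -1.6875]
K = S⁻¹·BᵀPA = [0.2935 -0.9467; -0.5807 1.0048]
A−BK = [0.4225 -0.9395; 0.2808 -0.6696]
AᵀP(A−BK) = [1.5149 -3.3232; -3.3232 7.5932]
P' = Q + AᵀP(A−BK) = [7.7649 -5.5732; -5.5732 9.8432]
tr(P') = 17.6080


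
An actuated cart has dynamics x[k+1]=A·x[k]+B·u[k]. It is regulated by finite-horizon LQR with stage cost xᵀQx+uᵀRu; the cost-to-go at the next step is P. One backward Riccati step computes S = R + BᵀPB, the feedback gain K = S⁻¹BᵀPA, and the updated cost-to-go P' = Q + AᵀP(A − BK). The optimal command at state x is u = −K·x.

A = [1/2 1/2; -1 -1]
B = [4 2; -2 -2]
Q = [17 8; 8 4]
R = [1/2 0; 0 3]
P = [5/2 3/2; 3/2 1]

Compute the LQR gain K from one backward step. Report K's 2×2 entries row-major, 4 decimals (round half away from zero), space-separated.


BᵀP = [7.0000 4.0000; 2.0000 1.0000]
S = R + BᵀPB = [1/2 0; 0 3] + [20.0000 6.0000; 6.0000 2.0000] = [20.5000 6.0000; 6.0000 5.0000]
BᵀPA = [-0.5000 -0.5000; 0.0000 0.0000]
K = S⁻¹·BᵀPA = [-0.0376 -0.0376; 0.0451 0.0451]
A−BK = [0.5602 0.5602; -0.9850 -0.9850]
AᵀP(A−BK) = [0.1062 0.1062; 0.1062 0.1062]
P' = Q + AᵀP(A−BK) = [17.1062 8.1062; 8.1062 4.1062]
tr(P') = 21.2124

-0.0376 -0.0376 0.0451 0.0451


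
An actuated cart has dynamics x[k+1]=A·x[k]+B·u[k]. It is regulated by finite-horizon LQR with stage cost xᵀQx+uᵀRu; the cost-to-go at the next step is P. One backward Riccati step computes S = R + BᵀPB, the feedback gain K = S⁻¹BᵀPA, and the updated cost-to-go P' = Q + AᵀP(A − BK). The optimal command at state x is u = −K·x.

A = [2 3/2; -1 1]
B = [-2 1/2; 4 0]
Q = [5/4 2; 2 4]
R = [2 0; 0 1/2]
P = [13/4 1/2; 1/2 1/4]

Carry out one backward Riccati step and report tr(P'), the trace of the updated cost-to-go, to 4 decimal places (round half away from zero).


BᵀP = [-4.5000 0.0000; 1.6250 0.2500]
S = R + BᵀPB = [2 0; 0 1/2] + [9.0000 -2.2500; -2.2500 0.8125] = [11.0000 -2.2500; -2.2500 1.3125]
BᵀPA = [-9.0000 -6.7500; 3.0000 2.6875]
K = S⁻¹·BᵀPA = [-0.5400 -0.3000; 1.3600 1.5333]
A−BK = [0.2400 0.1333; 1.1600 2.2000]
AᵀP(A−BK) = [2.3100 2.4500; 2.4500 2.9167]
P' = Q + AᵀP(A−BK) = [3.5600 4.4500; 4.4500 6.9167]
tr(P') = 10.4767

10.4767


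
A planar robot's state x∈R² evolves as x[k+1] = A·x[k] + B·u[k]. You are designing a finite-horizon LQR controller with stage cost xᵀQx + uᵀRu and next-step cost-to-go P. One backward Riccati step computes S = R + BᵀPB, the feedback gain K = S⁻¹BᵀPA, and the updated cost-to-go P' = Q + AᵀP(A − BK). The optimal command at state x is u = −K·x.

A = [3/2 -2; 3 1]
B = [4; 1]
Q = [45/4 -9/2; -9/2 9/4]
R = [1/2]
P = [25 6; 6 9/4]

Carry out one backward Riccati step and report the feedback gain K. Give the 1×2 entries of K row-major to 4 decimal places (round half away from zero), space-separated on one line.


BᵀP = [106.0000 26.2500]
S = R + BᵀPB = [1/2] + [450.2500] = [450.7500]
BᵀPA = [237.7500 -185.7500]
K = S⁻¹·BᵀPA = [0.5275 -0.4121]
A−BK = [-0.6098 -0.3516; 2.4725 1.4121]
AᵀP(A−BK) = [5.0978 2.7246; 2.7246 1.7041]
P' = Q + AᵀP(A−BK) = [16.3478 -1.7754; -1.7754 3.9541]
tr(P') = 20.3019

0.5275 -0.4121


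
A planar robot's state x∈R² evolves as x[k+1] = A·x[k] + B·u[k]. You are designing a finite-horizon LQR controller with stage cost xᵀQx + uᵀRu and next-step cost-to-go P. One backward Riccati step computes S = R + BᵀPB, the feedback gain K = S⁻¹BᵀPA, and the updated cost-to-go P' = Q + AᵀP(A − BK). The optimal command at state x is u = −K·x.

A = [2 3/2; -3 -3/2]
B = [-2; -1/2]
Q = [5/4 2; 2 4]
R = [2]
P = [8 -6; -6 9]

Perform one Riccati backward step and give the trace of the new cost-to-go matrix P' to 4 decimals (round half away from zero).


119.5077

BᵀP = [-13.0000 7.5000]
S = R + BᵀPB = [2] + [22.2500] = [24.2500]
BᵀPA = [-48.5000 -30.7500]
K = S⁻¹·BᵀPA = [-2.0000 -1.2680]
A−BK = [-2.0000 -1.0361; -4.0000 -2.1340]
AᵀP(A−BK) = [88.0000 48.0000; 48.0000 26.2577]
P' = Q + AᵀP(A−BK) = [89.2500 50.0000; 50.0000 30.2577]
tr(P') = 119.5077


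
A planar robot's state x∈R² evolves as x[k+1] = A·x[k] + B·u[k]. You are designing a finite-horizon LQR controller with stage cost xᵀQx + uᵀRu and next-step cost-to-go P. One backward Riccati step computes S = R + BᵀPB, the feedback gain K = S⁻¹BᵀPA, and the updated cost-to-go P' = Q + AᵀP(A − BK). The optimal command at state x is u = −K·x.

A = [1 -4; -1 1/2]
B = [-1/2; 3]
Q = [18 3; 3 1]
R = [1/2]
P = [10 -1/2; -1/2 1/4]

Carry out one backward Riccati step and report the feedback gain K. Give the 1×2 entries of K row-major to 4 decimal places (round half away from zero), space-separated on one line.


-1.1111 3.9259

BᵀP = [-6.5000 1.0000]
S = R + BᵀPB = [1/2] + [6.2500] = [6.7500]
BᵀPA = [-7.5000 26.5000]
K = S⁻¹·BᵀPA = [-1.1111 3.9259]
A−BK = [0.4444 -2.0370; 2.3333 -11.2778]
AᵀP(A−BK) = [2.9167 -12.9306; -12.9306 58.0255]
P' = Q + AᵀP(A−BK) = [20.9167 -9.9306; -9.9306 59.0255]
tr(P') = 79.9421


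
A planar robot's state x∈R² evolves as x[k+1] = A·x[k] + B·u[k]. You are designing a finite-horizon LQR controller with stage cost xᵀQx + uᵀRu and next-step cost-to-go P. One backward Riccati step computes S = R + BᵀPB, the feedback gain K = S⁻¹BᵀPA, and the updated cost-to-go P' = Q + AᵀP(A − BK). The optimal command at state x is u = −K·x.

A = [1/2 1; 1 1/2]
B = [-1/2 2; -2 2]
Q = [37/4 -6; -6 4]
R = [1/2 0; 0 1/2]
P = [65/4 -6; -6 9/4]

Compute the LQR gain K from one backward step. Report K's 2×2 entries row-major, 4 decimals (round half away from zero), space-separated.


-0.0779 0.1725 0.1177 0.6012

BᵀP = [3.8750 -1.5000; 20.5000 -7.5000]
S = R + BᵀPB = [1/2 0; 0 1/2] + [1.0625 4.7500; 4.7500 26.0000] = [1.5625 4.7500; 4.7500 26.5000]
BᵀPA = [0.4375 3.1250; 2.7500 16.7500]
K = S⁻¹·BᵀPA = [-0.0779 0.1725; 0.1177 0.6012]
A−BK = [0.2255 -0.1161; 0.6086 -0.3574]
AᵀP(A−BK) = [0.0228 0.0214; 0.0214 0.2041]
P' = Q + AᵀP(A−BK) = [9.2728 -5.9786; -5.9786 4.2041]
tr(P') = 13.4769


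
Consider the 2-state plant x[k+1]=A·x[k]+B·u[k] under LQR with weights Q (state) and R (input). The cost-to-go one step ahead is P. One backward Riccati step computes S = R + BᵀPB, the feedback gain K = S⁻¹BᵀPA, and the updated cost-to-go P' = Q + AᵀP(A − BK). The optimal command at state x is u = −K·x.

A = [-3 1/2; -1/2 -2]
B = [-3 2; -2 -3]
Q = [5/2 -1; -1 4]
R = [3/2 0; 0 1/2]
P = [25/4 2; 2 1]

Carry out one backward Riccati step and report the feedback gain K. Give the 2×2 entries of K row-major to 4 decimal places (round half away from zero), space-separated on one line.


BᵀP = [-22.7500 -8.0000; 6.5000 1.0000]
S = R + BᵀPB = [3/2 0; 0 1/2] + [84.2500 -21.5000; -21.5000 10.0000] = [85.7500 -21.5000; -21.5000 10.5000]
BᵀPA = [72.2500 4.6250; -20.0000 1.2500]
K = S⁻¹·BᵀPA = [0.7501 0.1722; -0.3689 0.4716]
A−BK = [-0.0120 0.0733; -0.1066 -0.2408]
AᵀP(A−BK) = [0.9293 0.1170; 0.1170 0.1766]
P' = Q + AᵀP(A−BK) = [3.4293 -0.8830; -0.8830 4.1766]
tr(P') = 7.6060

0.7501 0.1722 -0.3689 0.4716


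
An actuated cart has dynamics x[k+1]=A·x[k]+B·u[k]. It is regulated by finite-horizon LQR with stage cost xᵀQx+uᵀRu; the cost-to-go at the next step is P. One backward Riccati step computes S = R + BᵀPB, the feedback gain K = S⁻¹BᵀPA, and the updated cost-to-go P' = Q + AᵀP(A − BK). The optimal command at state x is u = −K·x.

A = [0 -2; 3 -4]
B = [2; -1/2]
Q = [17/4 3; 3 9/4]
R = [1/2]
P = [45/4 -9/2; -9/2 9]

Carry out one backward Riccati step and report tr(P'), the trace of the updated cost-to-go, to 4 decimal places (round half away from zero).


175.2401

BᵀP = [24.7500 -13.5000]
S = R + BᵀPB = [1/2] + [56.2500] = [56.7500]
BᵀPA = [-40.5000 4.5000]
K = S⁻¹·BᵀPA = [-0.7137 0.0793]
A−BK = [1.4273 -2.1586; 2.6432 -3.9604]
AᵀP(A−BK) = [52.0969 -77.7885; -77.7885 116.6432]
P' = Q + AᵀP(A−BK) = [56.3469 -74.7885; -74.7885 118.8932]
tr(P') = 175.2401
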